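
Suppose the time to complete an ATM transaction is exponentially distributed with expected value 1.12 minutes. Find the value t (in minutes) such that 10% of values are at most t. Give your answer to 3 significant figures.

0.118

The rate is λ = 1/1.12 = 0.892857 per minute.
Set 1 − e^(−λt) = 0.1, so t = −ln(0.9)/λ = 0.10536/0.892857 ≈ 0.118004 minutes.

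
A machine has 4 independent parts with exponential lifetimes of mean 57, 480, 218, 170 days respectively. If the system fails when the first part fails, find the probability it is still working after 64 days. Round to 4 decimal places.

0.1457

The first failure time is exponential with rate Σλ_i = 1/57 + 1/480 + 1/218 + 1/170 = 0.0300967 per day.
P(min > 64) = e^(−0.0300967·64) = e^(−1.9262) ≈ 0.1457.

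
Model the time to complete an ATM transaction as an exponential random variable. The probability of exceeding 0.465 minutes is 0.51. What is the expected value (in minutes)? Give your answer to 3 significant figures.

e^(−λ·0.465) = 0.51 ⇒ λ = −ln(0.51)/0.465 = 1.44805.
Mean = 1/λ = 0.690583 minutes.

0.691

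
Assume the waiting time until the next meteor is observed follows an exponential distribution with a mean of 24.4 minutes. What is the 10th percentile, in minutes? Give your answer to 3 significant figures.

2.57

The rate is λ = 1/24.4 = 0.0409836 per minute.
Set 1 − e^(−λt) = 0.1, so t = −ln(0.9)/λ = 0.10536/0.0409836 ≈ 2.5708 minutes.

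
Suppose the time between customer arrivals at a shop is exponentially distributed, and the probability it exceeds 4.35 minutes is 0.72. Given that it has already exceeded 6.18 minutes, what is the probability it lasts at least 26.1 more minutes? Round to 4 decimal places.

0.1393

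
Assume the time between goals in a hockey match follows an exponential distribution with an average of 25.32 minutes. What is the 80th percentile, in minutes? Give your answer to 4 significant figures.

The rate is λ = 1/25.32 = 0.0394945 per minute.
Set 1 − e^(−λt) = 0.8, so t = −ln(0.2)/λ = 1.6094/0.0394945 ≈ 40.751 minutes.

40.75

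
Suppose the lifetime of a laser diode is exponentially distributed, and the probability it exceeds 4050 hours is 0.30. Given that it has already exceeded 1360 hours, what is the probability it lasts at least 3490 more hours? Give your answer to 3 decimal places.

0.354

From e^(−λ·4050) = 0.30, λ = −ln(0.30)/4050 = 0.000297277.
Memoryless: P(X > 1360+3490 | X > 1360) = P(X > 3490) = e^(−0.000297277·3490) ≈ 0.354.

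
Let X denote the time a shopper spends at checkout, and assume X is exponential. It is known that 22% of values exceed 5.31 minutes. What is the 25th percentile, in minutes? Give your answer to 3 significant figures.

1.01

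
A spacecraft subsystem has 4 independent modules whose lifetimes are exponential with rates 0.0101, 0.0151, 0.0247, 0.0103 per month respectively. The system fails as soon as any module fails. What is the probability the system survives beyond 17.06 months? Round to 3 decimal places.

The time to first failure is exponential with rate Σλ = 0.0101 + 0.0151 + 0.0247 + 0.0103 = 0.0602.
P(min > 17.06) = e^(−0.0602·17.06) = e^(−1.027) ≈ 0.358.

0.358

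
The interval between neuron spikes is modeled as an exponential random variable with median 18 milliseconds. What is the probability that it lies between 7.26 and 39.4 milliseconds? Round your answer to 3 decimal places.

For an exponential, median = ln(2)/λ, so λ = ln 2 / 18 = 0.0385082 per millisecond.
P(7.26 < X < 39.4) = e^(−λ·7.26) − e^(−λ·39.4) = 0.75611 − 0.21932 ≈ 0.537.

0.537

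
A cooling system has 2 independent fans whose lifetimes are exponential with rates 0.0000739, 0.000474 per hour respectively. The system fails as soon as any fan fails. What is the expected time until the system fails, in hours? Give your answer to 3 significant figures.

The time to first failure is exponential with rate Σλ = 0.0000739 + 0.000474 = 0.0005479.
E[min] = 1/Σλ = 1/0.0005479 = 1825.15 hours.

1830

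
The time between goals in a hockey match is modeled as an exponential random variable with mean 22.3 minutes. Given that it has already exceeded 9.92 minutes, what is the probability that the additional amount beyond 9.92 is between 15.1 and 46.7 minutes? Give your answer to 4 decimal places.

0.3849

The rate is λ = 1/22.3 = 0.044843 per minute.
Memoryless: the residual past 9.92 is again Exp(λ).
P(15.1 < residual < 46.7) = e^(−λ·15.1) − e^(−λ·46.7) = 0.50807 − 0.12317 ≈ 0.3849.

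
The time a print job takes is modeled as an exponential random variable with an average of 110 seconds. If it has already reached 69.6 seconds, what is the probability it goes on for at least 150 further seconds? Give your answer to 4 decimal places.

The rate is λ = 1/110 = 0.00909091 per second.
By the memoryless property, P(X > 69.6+150 | X > 69.6) = P(X > 150).
P(X > 150) = e^(−1.3636) ≈ 0.2557.

0.2557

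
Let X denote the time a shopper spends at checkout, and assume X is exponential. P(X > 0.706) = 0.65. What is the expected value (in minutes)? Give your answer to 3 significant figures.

1.64

e^(−λ·0.706) = 0.65 ⇒ λ = −ln(0.65)/0.706 = 0.610174.
Mean = 1/λ = 1.63888 minutes.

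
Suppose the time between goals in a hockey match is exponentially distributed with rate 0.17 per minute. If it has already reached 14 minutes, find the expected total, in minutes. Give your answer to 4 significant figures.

By memorylessness, E[X | X > 14] = 14 + 1/λ = 14 + 5.88235 = 19.8824 minutes.

19.88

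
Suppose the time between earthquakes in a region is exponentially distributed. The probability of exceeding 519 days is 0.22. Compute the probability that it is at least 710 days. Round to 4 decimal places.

0.1260

e^(−λ·519) = 0.22 ⇒ λ = −ln(0.22)/519 = 0.00291739.
P(X > 710) = e^(−0.00291739·710) = e^(−2.0714) ≈ 0.1260.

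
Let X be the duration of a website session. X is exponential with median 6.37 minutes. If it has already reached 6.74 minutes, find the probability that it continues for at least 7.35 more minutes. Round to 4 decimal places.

For an exponential, median = ln(2)/λ, so λ = ln 2 / 6.37 = 0.108814 per minute.
The exponential is memoryless, so the remaining time is again Exp(λ): the condition X > 6.74 is irrelevant.
P(X > 7.35) = e^(−0.79979) ≈ 0.4494.

0.4494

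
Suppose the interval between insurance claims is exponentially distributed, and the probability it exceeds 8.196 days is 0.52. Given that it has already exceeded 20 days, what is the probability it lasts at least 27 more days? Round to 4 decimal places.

From e^(−λ·8.196) = 0.52, λ = −ln(0.52)/8.196 = 0.0797861.
Memoryless: P(X > 20+27 | X > 20) = P(X > 27) = e^(−0.0797861·27) ≈ 0.1160.

0.1160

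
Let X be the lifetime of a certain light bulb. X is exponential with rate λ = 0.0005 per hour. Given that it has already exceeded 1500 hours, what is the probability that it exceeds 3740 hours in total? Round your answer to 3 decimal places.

P(X > s+t | X > s) = e^(−λ(s+t))/e^(−λs) = e^(−λt), independent of s = 1500.
P(X > 2240) = e^(−1.12) ≈ 0.326.

0.326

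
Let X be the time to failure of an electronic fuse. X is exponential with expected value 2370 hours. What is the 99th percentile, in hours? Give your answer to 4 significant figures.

10910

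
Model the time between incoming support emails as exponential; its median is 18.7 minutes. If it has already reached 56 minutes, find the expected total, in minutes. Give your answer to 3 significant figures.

83.0

For an exponential, median = ln(2)/λ, so λ = ln 2 / 18.7 = 0.0370667 per minute.
By memorylessness, E[X | X > 56] = 56 + 1/λ = 56 + 26.9784 = 82.9784 minutes.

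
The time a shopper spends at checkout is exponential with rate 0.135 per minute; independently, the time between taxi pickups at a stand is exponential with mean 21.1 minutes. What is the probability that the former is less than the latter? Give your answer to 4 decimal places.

λ_1 = 0.135, λ_2 = 1/21.1 = 0.0473934.
For independent exponentials, P(the former < the latter) = λ_1/(λ_1+λ_2) = 0.135/0.182393 ≈ 0.7402.

0.7402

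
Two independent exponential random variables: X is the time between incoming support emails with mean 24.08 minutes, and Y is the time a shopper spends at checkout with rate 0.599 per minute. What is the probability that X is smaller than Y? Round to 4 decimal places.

λ_1 = 1/24.08 = 0.0415282, λ_2 = 0.599.
For independent exponentials, P(X < Y) = λ_1/(λ_1+λ_2) = 0.0415282/0.640528 ≈ 0.0648.

0.0648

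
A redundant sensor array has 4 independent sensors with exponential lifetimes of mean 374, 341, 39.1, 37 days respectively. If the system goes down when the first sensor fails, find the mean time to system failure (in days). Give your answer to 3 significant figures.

The first failure time is exponential with rate Σλ_i = 1/374 + 1/341 + 1/39.1 + 1/37 = 0.0582088 per day.
E[min] = 1/Σλ = 1/0.0582088 = 17.1795 days.

17.2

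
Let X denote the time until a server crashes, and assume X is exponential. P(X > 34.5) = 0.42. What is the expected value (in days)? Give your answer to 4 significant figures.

39.77

e^(−λ·34.5) = 0.42 ⇒ λ = −ln(0.42)/34.5 = 0.0251449.
Mean = 1/λ = 39.7694 days.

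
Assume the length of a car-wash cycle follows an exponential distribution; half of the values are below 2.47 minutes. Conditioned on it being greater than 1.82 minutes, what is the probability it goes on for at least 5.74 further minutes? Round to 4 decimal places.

For an exponential, median = ln(2)/λ, so λ = ln 2 / 2.47 = 0.280626 per minute.
P(X > s+t | X > s) = e^(−λ(s+t))/e^(−λs) = e^(−λt), independent of s = 1.82.
P(X > 5.74) = e^(−1.6108) ≈ 0.1997.

0.1997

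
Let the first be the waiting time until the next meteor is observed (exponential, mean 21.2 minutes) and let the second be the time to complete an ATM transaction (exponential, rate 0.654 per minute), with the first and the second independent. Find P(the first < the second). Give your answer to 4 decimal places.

λ_1 = 1/21.2 = 0.0471698, λ_2 = 0.654.
For independent exponentials, P(the first < the second) = λ_1/(λ_1+λ_2) = 0.0471698/0.70117 ≈ 0.0673.

0.0673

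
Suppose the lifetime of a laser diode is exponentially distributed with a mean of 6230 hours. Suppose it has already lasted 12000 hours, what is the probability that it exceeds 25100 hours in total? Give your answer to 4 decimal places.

0.1221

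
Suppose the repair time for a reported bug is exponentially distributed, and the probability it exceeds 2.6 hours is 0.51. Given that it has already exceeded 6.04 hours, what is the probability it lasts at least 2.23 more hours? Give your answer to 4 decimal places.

From e^(−λ·2.6) = 0.51, λ = −ln(0.51)/2.6 = 0.258979.
Memoryless: P(X > 6.04+2.23 | X > 6.04) = P(X > 2.23) = e^(−0.258979·2.23) ≈ 0.5613.

0.5613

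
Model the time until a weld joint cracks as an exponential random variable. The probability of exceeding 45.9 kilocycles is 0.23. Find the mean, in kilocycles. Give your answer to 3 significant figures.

e^(−λ·45.9) = 0.23 ⇒ λ = −ln(0.23)/45.9 = 0.0320191.
Mean = 1/λ = 31.2314 kilocycles.

31.2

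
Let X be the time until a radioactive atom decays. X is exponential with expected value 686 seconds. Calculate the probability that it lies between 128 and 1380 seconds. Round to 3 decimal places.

0.696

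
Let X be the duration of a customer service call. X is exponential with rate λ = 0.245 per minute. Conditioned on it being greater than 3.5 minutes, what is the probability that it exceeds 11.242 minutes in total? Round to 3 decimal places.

P(X > s+t | X > s) = e^(−λ(s+t))/e^(−λs) = e^(−λt), independent of s = 3.5.
P(X > 7.742) = e^(−1.8968) ≈ 0.150.

0.150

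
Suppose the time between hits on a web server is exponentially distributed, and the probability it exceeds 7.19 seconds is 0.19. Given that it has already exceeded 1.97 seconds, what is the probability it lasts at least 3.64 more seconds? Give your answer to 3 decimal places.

0.431

From e^(−λ·7.19) = 0.19, λ = −ln(0.19)/7.19 = 0.230978.
Memoryless: P(X > 1.97+3.64 | X > 1.97) = P(X > 3.64) = e^(−0.230978·3.64) ≈ 0.431.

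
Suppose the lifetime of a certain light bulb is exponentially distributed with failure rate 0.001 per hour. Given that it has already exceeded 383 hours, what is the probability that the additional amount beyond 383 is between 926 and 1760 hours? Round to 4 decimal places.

0.2241

Memoryless: the residual past 383 is again Exp(λ).
P(926 < residual < 1760) = e^(−λ·926) − e^(−λ·1760) = 0.39614 − 0.17204 ≈ 0.2241.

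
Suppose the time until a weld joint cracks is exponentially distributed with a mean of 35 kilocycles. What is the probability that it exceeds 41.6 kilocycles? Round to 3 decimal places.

The rate is λ = 1/35 = 0.0285714 per kilocycle.
P(X > 41.6) = e^(−λ·41.6) = e^(−1.1886) ≈ 0.305.

0.305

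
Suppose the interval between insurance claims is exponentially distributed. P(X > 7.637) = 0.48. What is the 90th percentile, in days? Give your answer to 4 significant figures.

23.96

e^(−λ·7.637) = 0.48 ⇒ λ = −ln(0.48)/7.637 = 0.096107.
90th percentile: 1 − e^(−λt) = 0.9, t = −ln(0.1)/λ = 23.9586 days.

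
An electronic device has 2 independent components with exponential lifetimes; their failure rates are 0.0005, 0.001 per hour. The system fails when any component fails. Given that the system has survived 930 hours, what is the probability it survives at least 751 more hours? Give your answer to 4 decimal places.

0.3242

Time to first failure ~ Exp(Σλ) with Σλ = 0.0015.
By memorylessness, P(T > 930+751 | T > 930) = P(T > 751) = e^(−0.0015·751) ≈ 0.3242.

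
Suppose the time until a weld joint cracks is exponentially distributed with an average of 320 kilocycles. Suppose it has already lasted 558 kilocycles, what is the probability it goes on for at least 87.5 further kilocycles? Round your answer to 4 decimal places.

0.7608

The rate is λ = 1/320 = 0.003125 per kilocycle.
The exponential is memoryless, so the remaining time is again Exp(λ): the condition X > 558 is irrelevant.
P(X > 87.5) = e^(−0.27344) ≈ 0.7608.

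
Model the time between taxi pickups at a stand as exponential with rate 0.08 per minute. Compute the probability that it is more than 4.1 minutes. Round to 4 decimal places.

0.7204

P(X > 4.1) = e^(−λ·4.1) = e^(−0.328) ≈ 0.7204.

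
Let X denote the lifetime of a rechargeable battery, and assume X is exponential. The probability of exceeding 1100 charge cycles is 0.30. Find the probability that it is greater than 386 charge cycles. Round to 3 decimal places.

0.655

e^(−λ·1100) = 0.30 ⇒ λ = −ln(0.30)/1100 = 0.00109452.
P(X > 386) = e^(−0.00109452·386) = e^(−0.42249) ≈ 0.655.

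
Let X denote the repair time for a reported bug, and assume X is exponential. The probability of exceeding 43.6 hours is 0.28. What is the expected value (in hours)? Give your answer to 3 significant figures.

e^(−λ·43.6) = 0.28 ⇒ λ = −ln(0.28)/43.6 = 0.0291965.
Mean = 1/λ = 34.2507 hours.

34.3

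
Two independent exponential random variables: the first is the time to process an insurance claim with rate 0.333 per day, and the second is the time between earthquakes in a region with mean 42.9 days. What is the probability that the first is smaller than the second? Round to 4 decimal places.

0.9346

λ_1 = 0.333, λ_2 = 1/42.9 = 0.02331.
For independent exponentials, P(the first < the second) = λ_1/(λ_1+λ_2) = 0.333/0.35631 ≈ 0.9346.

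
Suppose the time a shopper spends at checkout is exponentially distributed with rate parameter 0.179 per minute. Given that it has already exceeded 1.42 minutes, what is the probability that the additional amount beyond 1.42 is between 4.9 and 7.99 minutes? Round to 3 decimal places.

0.177

Memoryless: the residual past 1.42 is again Exp(λ).
P(4.9 < residual < 7.99) = e^(−λ·4.9) − e^(−λ·7.99) = 0.41599 − 0.23926 ≈ 0.177.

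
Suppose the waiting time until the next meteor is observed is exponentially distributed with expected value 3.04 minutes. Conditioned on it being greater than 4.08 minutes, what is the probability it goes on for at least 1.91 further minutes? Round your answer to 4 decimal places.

0.5335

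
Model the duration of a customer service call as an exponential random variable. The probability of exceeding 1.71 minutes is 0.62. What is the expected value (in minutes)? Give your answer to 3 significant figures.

3.58

e^(−λ·1.71) = 0.62 ⇒ λ = −ln(0.62)/1.71 = 0.279553.
Mean = 1/λ = 3.57714 minutes.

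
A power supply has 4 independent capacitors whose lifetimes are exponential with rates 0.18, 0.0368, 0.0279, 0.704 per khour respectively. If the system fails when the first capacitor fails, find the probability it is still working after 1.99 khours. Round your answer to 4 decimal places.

The time to first failure is exponential with rate Σλ = 0.18 + 0.0368 + 0.0279 + 0.704 = 0.9487.
P(min > 1.99) = e^(−0.9487·1.99) = e^(−1.8879) ≈ 0.1514.

0.1514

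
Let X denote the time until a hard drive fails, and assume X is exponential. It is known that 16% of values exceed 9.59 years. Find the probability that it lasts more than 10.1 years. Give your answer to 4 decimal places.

0.1451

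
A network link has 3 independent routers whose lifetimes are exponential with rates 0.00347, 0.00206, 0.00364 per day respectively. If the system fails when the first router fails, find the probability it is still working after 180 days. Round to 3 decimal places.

0.192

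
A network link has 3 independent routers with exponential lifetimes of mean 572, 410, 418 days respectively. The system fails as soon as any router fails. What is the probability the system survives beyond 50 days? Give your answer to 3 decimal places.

The first failure time is exponential with rate Σλ_i = 1/572 + 1/410 + 1/418 = 0.00657962 per day.
P(min > 50) = e^(−0.00657962·50) = e^(−0.32898) ≈ 0.720.

0.720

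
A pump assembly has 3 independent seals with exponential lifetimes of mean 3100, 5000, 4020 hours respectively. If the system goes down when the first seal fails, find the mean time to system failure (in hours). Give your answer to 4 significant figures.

1296

The first failure time is exponential with rate Σλ_i = 1/3100 + 1/5000 + 1/4020 = 0.000771337 per hour.
E[min] = 1/Σλ = 1/0.000771337 = 1296.45 hours.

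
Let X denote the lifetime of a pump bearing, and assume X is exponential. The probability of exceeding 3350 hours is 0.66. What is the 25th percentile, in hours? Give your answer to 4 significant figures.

e^(−λ·3350) = 0.66 ⇒ λ = −ln(0.66)/3350 = 0.000124034.
25th percentile: 1 − e^(−λt) = 0.25, t = −ln(0.75)/λ = 2319.37 hours.

2319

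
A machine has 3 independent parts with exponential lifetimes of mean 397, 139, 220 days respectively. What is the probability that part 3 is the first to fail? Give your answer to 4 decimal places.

0.3188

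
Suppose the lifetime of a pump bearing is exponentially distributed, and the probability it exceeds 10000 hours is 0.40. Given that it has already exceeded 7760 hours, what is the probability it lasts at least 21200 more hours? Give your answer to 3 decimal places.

0.143

From e^(−λ·10000) = 0.40, λ = −ln(0.40)/10000 = 0.0000916291.
Memoryless: P(X > 7760+21200 | X > 7760) = P(X > 21200) = e^(−0.0000916291·21200) ≈ 0.143.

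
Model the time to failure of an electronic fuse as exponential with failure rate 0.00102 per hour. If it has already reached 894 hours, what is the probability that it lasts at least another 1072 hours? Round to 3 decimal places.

0.335

P(X > s+t | X > s) = e^(−λ(s+t))/e^(−λs) = e^(−λt), independent of s = 894.
P(X > 1072) = e^(−1.0934) ≈ 0.335.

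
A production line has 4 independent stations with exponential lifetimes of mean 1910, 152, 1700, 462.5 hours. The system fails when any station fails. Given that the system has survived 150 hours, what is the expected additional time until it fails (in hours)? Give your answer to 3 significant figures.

First-failure rate Σλ = 1/1910 + 1/152 + 1/1700 + 1/462.5 = 0.00985291.
By memorylessness the expected residual is 1/Σλ = 101.493 hours, regardless of the 150 already elapsed.

101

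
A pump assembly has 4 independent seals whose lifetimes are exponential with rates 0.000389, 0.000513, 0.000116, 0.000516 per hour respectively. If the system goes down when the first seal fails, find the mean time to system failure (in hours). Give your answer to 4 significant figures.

The time to first failure is exponential with rate Σλ = 0.000389 + 0.000513 + 0.000116 + 0.000516 = 0.001534.
E[min] = 1/Σλ = 1/0.001534 = 651.89 hours.

651.9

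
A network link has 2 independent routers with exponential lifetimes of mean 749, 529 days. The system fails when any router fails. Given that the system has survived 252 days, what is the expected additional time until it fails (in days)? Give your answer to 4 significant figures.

310.0

First-failure rate Σλ = 1/749 + 1/529 = 0.00322547.
By memorylessness the expected residual is 1/Σλ = 310.032 days, regardless of the 252 already elapsed.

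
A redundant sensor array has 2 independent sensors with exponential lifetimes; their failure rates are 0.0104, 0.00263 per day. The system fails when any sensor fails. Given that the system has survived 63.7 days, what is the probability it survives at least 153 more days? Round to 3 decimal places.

Time to first failure ~ Exp(Σλ) with Σλ = 0.01303.
By memorylessness, P(T > 63.7+153 | T > 63.7) = P(T > 153) = e^(−0.01303·153) ≈ 0.136.

0.136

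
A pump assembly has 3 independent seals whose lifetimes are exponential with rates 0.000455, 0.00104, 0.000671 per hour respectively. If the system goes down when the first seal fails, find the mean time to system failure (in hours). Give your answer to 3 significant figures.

The time to first failure is exponential with rate Σλ = 0.000455 + 0.00104 + 0.000671 = 0.002166.
E[min] = 1/Σλ = 1/0.002166 = 461.681 hours.

462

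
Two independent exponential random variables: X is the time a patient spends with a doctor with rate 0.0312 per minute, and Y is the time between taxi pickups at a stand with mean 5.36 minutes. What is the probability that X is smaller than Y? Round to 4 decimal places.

λ_1 = 0.0312, λ_2 = 1/5.36 = 0.186567.
For independent exponentials, P(X < Y) = λ_1/(λ_1+λ_2) = 0.0312/0.217767 ≈ 0.1433.

0.1433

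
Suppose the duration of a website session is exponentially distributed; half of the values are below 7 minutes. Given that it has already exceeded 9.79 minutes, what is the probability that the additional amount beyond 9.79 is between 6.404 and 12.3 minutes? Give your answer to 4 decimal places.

For an exponential, median = ln(2)/λ, so λ = ln 2 / 7 = 0.099021 per minute.
Memoryless: the residual past 9.79 is again Exp(λ).
P(6.404 < residual < 12.3) = e^(−λ·6.404) − e^(−λ·12.3) = 0.53040 − 0.29583 ≈ 0.2346.

0.2346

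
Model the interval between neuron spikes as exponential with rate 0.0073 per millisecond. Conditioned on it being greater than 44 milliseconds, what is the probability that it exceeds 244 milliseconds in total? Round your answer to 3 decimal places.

0.232

By the memoryless property, P(X > 44+200 | X > 44) = P(X > 200).
P(X > 200) = e^(−1.46) ≈ 0.232.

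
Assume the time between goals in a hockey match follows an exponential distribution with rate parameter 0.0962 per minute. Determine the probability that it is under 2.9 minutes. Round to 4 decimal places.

0.2434

P(X ≤ 2.9) = 1 − e^(−λ·2.9) = 1 − e^(−0.27898) ≈ 0.2434.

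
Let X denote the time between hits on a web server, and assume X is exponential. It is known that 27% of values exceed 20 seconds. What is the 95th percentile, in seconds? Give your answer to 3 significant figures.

45.8

e^(−λ·20) = 0.27 ⇒ λ = −ln(0.27)/20 = 0.0654667.
95th percentile: 1 − e^(−λt) = 0.95, t = −ln(0.05)/λ = 45.7597 seconds.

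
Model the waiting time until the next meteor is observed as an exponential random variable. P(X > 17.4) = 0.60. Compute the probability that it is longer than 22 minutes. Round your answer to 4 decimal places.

e^(−λ·17.4) = 0.60 ⇒ λ = −ln(0.60)/17.4 = 0.0293578.
P(X > 22) = e^(−0.0293578·22) = e^(−0.64587) ≈ 0.5242.

0.5242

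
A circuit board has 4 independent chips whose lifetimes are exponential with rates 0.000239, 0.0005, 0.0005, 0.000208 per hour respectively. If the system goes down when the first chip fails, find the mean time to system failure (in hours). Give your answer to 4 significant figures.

The time to first failure is exponential with rate Σλ = 0.000239 + 0.0005 + 0.0005 + 0.000208 = 0.001447.
E[min] = 1/Σλ = 1/0.001447 = 691.085 hours.

691.1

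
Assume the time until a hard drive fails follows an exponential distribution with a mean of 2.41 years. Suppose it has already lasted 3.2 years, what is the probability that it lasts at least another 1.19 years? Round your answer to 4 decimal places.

0.6103

The rate is λ = 1/2.41 = 0.414938 per year.
P(X > s+t | X > s) = e^(−λ(s+t))/e^(−λs) = e^(−λt), independent of s = 3.2.
P(X > 1.19) = e^(−0.49378) ≈ 0.6103.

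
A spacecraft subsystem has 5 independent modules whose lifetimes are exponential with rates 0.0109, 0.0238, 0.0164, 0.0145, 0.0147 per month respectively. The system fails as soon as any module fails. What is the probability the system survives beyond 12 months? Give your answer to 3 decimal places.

0.382

The time to first failure is exponential with rate Σλ = 0.0109 + 0.0238 + 0.0164 + 0.0145 + 0.0147 = 0.0803.
P(min > 12) = e^(−0.0803·12) = e^(−0.9636) ≈ 0.382.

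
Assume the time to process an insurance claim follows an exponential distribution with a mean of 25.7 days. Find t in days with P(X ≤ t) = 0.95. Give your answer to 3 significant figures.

The rate is λ = 1/25.7 = 0.0389105 per day.
Set 1 − e^(−λt) = 0.95, so t = −ln(0.05)/λ = 2.9957/0.0389105 ≈ 76.9903 days.

77.0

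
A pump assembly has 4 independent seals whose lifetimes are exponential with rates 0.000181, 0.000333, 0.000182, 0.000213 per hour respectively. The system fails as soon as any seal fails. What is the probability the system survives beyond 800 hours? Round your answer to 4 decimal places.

The time to first failure is exponential with rate Σλ = 0.000181 + 0.000333 + 0.000182 + 0.000213 = 0.000909.
P(min > 800) = e^(−0.000909·800) = e^(−0.7272) ≈ 0.4833.

0.4833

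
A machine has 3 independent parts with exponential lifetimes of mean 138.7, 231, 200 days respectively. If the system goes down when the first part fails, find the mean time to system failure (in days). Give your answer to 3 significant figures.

60.5

The first failure time is exponential with rate Σλ_i = 1/138.7 + 1/231 + 1/200 = 0.0165388 per day.
E[min] = 1/Σλ = 1/0.0165388 = 60.4638 days.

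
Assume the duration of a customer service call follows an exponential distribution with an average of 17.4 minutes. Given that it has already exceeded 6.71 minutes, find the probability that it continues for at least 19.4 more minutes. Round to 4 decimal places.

0.3279

The rate is λ = 1/17.4 = 0.0574713 per minute.
The exponential is memoryless, so the remaining time is again Exp(λ): the condition X > 6.71 is irrelevant.
P(X > 19.4) = e^(−1.1149) ≈ 0.3279.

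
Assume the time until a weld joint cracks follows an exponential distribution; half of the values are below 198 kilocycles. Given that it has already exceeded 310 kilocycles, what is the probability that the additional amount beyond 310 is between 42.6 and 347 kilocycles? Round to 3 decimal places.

For an exponential, median = ln(2)/λ, so λ = ln 2 / 198 = 0.00350074 per kilocycle.
Memoryless: the residual past 310 is again Exp(λ).
P(42.6 < residual < 347) = e^(−λ·42.6) − e^(−λ·347) = 0.86146 − 0.29678 ≈ 0.565.

0.565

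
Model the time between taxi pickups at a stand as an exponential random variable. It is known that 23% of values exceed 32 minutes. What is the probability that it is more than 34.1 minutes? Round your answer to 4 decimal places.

e^(−λ·32) = 0.23 ⇒ λ = −ln(0.23)/32 = 0.0459274.
P(X > 34.1) = e^(−0.0459274·34.1) = e^(−1.5661) ≈ 0.2089.

0.2089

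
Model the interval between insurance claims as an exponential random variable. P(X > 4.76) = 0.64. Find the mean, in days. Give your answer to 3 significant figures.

e^(−λ·4.76) = 0.64 ⇒ λ = −ln(0.64)/4.76 = 0.0937578.
Mean = 1/λ = 10.6658 days.

10.7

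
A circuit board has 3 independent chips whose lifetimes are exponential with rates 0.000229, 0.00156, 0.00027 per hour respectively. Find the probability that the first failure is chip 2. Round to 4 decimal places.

The time to first failure is exponential with rate Σλ = 0.000229 + 0.00156 + 0.00027 = 0.002059.
P(chip 2 first) = λ_2/Σλ = 0.00156/0.002059 ≈ 0.7576.

0.7576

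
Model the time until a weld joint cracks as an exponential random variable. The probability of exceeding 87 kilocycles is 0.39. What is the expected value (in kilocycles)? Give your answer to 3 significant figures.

92.4

e^(−λ·87) = 0.39 ⇒ λ = −ln(0.39)/87 = 0.0108231.
Mean = 1/λ = 92.3951 kilocycles.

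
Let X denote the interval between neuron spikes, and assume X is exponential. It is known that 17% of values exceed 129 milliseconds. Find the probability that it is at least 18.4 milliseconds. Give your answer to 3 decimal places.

0.777

e^(−λ·129) = 0.17 ⇒ λ = −ln(0.17)/129 = 0.0137361.
P(X > 18.4) = e^(−0.0137361·18.4) = e^(−0.25274) ≈ 0.777.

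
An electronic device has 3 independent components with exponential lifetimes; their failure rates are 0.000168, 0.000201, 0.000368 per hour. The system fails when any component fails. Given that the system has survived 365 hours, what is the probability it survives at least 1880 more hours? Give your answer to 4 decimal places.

0.2502

Time to first failure ~ Exp(Σλ) with Σλ = 0.000737.
By memorylessness, P(T > 365+1880 | T > 365) = P(T > 1880) = e^(−0.000737·1880) ≈ 0.2502.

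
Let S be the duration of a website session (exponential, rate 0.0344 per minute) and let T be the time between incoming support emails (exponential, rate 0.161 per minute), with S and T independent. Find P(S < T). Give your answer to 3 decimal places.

0.176

λ_1 = 0.0344, λ_2 = 0.161.
For independent exponentials, P(S < T) = λ_1/(λ_1+λ_2) = 0.0344/0.1954 ≈ 0.176.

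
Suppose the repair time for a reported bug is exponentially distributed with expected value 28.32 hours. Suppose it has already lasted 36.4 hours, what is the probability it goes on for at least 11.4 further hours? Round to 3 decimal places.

0.669

The rate is λ = 1/28.32 = 0.0353107 per hour.
P(X > s+t | X > s) = e^(−λ(s+t))/e^(−λs) = e^(−λt), independent of s = 36.4.
P(X > 11.4) = e^(−0.40254) ≈ 0.669.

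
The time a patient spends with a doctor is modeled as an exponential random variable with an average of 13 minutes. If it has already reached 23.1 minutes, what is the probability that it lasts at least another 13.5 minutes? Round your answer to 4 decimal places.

0.3540

The rate is λ = 1/13 = 0.0769231 per minute.
By the memoryless property, P(X > 23.1+13.5 | X > 23.1) = P(X > 13.5).
P(X > 13.5) = e^(−1.0385) ≈ 0.3540.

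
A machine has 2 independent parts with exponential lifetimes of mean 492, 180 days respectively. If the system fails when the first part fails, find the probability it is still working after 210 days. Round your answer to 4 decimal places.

The first failure time is exponential with rate Σλ_i = 1/492 + 1/180 = 0.00758808 per day.
P(min > 210) = e^(−0.00758808·210) = e^(−1.5935) ≈ 0.2032.

0.2032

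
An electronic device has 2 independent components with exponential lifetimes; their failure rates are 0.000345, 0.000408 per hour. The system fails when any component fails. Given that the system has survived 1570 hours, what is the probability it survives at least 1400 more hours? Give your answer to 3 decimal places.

0.348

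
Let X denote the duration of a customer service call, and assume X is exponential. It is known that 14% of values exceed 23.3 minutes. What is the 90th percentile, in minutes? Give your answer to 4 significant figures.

27.29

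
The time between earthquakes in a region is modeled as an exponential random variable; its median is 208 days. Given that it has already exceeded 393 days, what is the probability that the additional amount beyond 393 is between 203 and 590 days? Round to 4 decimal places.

For an exponential, median = ln(2)/λ, so λ = ln 2 / 208 = 0.00333244 per day.
Memoryless: the residual past 393 is again Exp(λ).
P(203 < residual < 590) = e^(−λ·203) − e^(−λ·590) = 0.50840 − 0.14000 ≈ 0.3684.

0.3684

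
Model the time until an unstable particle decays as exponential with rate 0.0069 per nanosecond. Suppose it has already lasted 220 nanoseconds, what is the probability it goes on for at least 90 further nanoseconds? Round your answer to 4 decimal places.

0.5374

By the memoryless property, P(X > 220+90 | X > 220) = P(X > 90).
P(X > 90) = e^(−0.621) ≈ 0.5374.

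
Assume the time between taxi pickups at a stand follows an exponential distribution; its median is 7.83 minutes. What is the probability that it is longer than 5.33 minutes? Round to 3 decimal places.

0.624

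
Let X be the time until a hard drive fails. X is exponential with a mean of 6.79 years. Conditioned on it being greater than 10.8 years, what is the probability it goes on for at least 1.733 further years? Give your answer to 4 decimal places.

0.7747

The rate is λ = 1/6.79 = 0.147275 per year.
The exponential is memoryless, so the remaining time is again Exp(λ): the condition X > 10.8 is irrelevant.
P(X > 1.733) = e^(−0.25523) ≈ 0.7747.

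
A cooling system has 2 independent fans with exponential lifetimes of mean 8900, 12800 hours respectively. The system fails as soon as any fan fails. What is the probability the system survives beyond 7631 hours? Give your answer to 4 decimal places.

0.2337

The first failure time is exponential with rate Σλ_i = 1/8900 + 1/12800 = 0.000190485 per hour.
P(min > 7631) = e^(−0.000190485·7631) = e^(−1.4536) ≈ 0.2337.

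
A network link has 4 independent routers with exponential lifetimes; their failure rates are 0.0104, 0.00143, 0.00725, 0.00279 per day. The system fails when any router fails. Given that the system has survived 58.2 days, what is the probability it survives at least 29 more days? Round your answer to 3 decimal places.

0.530

Time to first failure ~ Exp(Σλ) with Σλ = 0.02187.
By memorylessness, P(T > 58.2+29 | T > 58.2) = P(T > 29) = e^(−0.02187·29) ≈ 0.530.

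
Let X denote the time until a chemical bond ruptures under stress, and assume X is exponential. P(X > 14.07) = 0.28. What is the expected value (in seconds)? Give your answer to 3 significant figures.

11.1

e^(−λ·14.07) = 0.28 ⇒ λ = −ln(0.28)/14.07 = 0.0904738.
Mean = 1/λ = 11.0529 seconds.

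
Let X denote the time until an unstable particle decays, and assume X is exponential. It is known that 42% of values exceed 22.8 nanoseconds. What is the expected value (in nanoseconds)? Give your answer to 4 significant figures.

26.28

e^(−λ·22.8) = 0.42 ⇒ λ = −ln(0.42)/22.8 = 0.0380483.
Mean = 1/λ = 26.2824 nanoseconds.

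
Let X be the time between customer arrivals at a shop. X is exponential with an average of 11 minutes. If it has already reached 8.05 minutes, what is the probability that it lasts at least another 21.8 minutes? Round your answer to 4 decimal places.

The rate is λ = 1/11 = 0.0909091 per minute.
The exponential is memoryless, so the remaining time is again Exp(λ): the condition X > 8.05 is irrelevant.
P(X > 21.8) = e^(−1.9818) ≈ 0.1378.

0.1378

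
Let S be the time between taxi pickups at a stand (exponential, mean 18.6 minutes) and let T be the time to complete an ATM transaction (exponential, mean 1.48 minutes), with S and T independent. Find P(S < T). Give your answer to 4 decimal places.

λ_1 = 1/18.6 = 0.0537634, λ_2 = 1/1.48 = 0.675676.
For independent exponentials, P(S < T) = λ_1/(λ_1+λ_2) = 0.0537634/0.729439 ≈ 0.0737.

0.0737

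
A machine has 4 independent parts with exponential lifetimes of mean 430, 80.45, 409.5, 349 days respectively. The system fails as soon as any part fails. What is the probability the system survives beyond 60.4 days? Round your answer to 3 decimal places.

The first failure time is exponential with rate Σλ_i = 1/430 + 1/80.45 + 1/409.5 + 1/349 = 0.020063 per day.
P(min > 60.4) = e^(−0.020063·60.4) = e^(−1.2118) ≈ 0.298.

0.298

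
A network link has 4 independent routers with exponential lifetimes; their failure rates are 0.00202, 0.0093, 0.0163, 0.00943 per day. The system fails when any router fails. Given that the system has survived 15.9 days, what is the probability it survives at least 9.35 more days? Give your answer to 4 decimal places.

Time to first failure ~ Exp(Σλ) with Σλ = 0.03705.
By memorylessness, P(T > 15.9+9.35 | T > 15.9) = P(T > 9.35) = e^(−0.03705·9.35) ≈ 0.7072.

0.7072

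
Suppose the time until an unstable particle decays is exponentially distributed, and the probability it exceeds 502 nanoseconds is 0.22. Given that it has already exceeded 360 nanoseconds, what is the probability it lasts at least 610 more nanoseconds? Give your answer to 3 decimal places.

0.159

From e^(−λ·502) = 0.22, λ = −ln(0.22)/502 = 0.00301619.
Memoryless: P(X > 360+610 | X > 360) = P(X > 610) = e^(−0.00301619·610) ≈ 0.159.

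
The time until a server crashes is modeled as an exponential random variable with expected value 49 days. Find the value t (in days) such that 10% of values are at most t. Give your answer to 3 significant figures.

The rate is λ = 1/49 = 0.0204082 per day.
Set 1 − e^(−λt) = 0.1, so t = −ln(0.9)/λ = 0.10536/0.0204082 ≈ 5.16267 days.

5.16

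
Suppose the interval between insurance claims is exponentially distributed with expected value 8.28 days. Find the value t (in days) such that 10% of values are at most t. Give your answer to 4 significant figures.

The rate is λ = 1/8.28 = 0.120773 per day.
Set 1 − e^(−λt) = 0.1, so t = −ln(0.9)/λ = 0.10536/0.120773 ≈ 0.872385 days.

0.8724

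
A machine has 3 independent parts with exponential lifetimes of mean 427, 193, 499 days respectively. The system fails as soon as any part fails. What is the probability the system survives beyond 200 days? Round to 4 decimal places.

0.1488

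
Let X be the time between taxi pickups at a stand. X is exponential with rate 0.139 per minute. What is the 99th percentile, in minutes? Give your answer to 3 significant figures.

33.1

Set 1 − e^(−λt) = 0.99, so t = −ln(0.01)/λ = 4.6052/0.139 ≈ 33.1307 minutes.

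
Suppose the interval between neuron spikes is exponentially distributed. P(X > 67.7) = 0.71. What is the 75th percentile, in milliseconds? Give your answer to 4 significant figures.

274.0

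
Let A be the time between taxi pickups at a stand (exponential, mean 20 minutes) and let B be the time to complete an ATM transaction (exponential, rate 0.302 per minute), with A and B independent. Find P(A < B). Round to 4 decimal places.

λ_1 = 1/20 = 0.05, λ_2 = 0.302.
For independent exponentials, P(A < B) = λ_1/(λ_1+λ_2) = 0.05/0.352 ≈ 0.1420.

0.1420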